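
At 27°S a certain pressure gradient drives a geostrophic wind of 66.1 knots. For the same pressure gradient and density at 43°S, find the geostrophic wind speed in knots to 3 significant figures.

With the same pressure gradient and density, V_g ∝ 1/f ∝ 1/sin φ.
V₂ = V₁ · sin φ₁ / sin φ₂ = 66.1 × sin 27° / sin 43°
V₂ = 66.1 × 0.4540/0.6820 = 44.0 knots

44.0 knots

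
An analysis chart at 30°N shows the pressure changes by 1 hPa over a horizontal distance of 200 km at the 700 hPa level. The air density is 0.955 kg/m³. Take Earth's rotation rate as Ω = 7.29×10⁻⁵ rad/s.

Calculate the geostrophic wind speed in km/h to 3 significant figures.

Coriolis parameter at 30°N:
f = 2Ω sin φ = 2 × 7.29×10⁻⁵ × sin 30° = 7.29×10⁻⁵ s⁻¹
Pressure gradient: |∂P/∂n| = 100 Pa / 200000 m = 5.00×10⁻⁴ Pa/m
Geostrophic balance (pressure-gradient force = Coriolis force):
V_g = (1/(fρ)) |∂P/∂n| = 5.00×10⁻⁴ / (7.29×10⁻⁵ × 0.955) = 7.18 m/s
Converting: 7.18 m/s × 3.6 = 25.9 km/h

25.9 km/h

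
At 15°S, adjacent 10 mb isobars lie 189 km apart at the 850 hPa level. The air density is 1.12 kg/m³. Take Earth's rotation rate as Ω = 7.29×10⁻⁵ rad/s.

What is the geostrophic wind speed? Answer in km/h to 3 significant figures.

Coriolis parameter at 15°S:
f = 2Ω sin φ = 2 × 7.29×10⁻⁵ × sin 15° = 3.77×10⁻⁵ s⁻¹
Pressure gradient: |∂P/∂n| = 1000 Pa / 189000 m = 5.29×10⁻³ Pa/m
Geostrophic balance (pressure-gradient force = Coriolis force):
V_g = (1/(fρ)) |∂P/∂n| = 5.29×10⁻³ / (3.77×10⁻⁵ × 1.12) = 125 m/s
Converting: 125 m/s × 3.6 = 451 km/h

451 km/h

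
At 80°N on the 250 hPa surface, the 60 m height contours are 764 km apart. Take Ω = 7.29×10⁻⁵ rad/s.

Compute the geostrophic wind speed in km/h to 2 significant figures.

19 km/h

Coriolis parameter at 80°N:
f = 2Ω sin φ = 2 × 7.29×10⁻⁵ × sin 80° = 1.44×10⁻⁴ s⁻¹
Height gradient: |∂Z/∂n| = 60 m / 764000 m = 7.85×10⁻⁵
On a pressure surface, geostrophic balance gives V_g = (g/f)|∂Z/∂n|:
V_g = 9.81 × 7.85×10⁻⁵ / 1.44×10⁻⁴ = 5.37 m/s
Converting: 5.37 m/s × 3.6 = 19 km/h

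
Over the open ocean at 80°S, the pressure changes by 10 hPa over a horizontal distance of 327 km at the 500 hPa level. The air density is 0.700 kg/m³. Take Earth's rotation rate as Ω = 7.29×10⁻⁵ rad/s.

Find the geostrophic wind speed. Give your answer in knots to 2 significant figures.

Coriolis parameter at 80°S:
f = 2Ω sin φ = 2 × 7.29×10⁻⁵ × sin 80° = 1.44×10⁻⁴ s⁻¹
Pressure gradient: |∂P/∂n| = 1000 Pa / 327000 m = 3.06×10⁻³ Pa/m
Geostrophic balance (pressure-gradient force = Coriolis force):
V_g = (1/(fρ)) |∂P/∂n| = 3.06×10⁻³ / (1.44×10⁻⁴ × 0.700) = 30.4 m/s
Converting: 30.4 m/s × 1.944 = 59 knots

59 knots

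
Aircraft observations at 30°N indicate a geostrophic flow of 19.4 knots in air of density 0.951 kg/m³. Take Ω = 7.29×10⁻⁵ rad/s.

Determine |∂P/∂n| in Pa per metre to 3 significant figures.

6.92×10⁻⁴ Pa/m

Coriolis parameter at 30°N:
f = 2Ω sin φ = 2 × 7.29×10⁻⁵ × sin 30° = 7.29×10⁻⁵ s⁻¹
Wind speed in SI: 19.4 knots = 9.98 m/s
Geostrophic balance rearranged: |∂P/∂n| = f ρ V_g
|∂P/∂n| = 7.29×10⁻⁵ × 0.951 × 9.98 = 6.92×10⁻⁴ Pa/m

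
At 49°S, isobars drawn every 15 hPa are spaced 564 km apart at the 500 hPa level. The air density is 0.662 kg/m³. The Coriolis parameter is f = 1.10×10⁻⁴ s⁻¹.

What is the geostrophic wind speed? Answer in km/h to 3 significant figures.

131 km/h

Pressure gradient: |∂P/∂n| = 1500 Pa / 564000 m = 2.66×10⁻³ Pa/m
Geostrophic balance (pressure-gradient force = Coriolis force):
V_g = (1/(fρ)) |∂P/∂n| = 2.66×10⁻³ / (1.10×10⁻⁴ × 0.662) = 36.5 m/s
Converting: 36.5 m/s × 3.6 = 131 km/h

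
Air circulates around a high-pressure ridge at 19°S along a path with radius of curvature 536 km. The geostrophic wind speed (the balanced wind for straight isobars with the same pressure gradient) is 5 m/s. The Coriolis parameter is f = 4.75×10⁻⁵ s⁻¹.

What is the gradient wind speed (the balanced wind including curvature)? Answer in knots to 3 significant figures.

13.3 knots

Around a high, pressure-gradient force acts outward with centrifugal, so Coriolis balances both:
fV = (1/ρ)|∂P/∂n| + V²/R  →  V² − fR·V + fR·V_g = 0
With fR = 4.75×10⁻⁵ × 536×10³ m = 25.5 m/s:
V = [fR − √((fR)² − 4 fR V_g)]/2 = [25.5 − √(25.5² − 4×25.5×5)]/2 = 6.83 m/s
Supergeostrophic (V > V_g = 5 m/s), as expected around a high.
Converting: 6.83 m/s × 1.944 = 13.3 knots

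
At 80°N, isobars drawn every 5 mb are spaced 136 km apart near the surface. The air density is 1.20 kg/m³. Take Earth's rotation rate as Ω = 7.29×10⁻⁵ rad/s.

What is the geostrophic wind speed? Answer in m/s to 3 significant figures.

Coriolis parameter at 80°N:
f = 2Ω sin φ = 2 × 7.29×10⁻⁵ × sin 80° = 1.44×10⁻⁴ s⁻¹
Pressure gradient: |∂P/∂n| = 500 Pa / 136000 m = 3.68×10⁻³ Pa/m
Geostrophic balance (pressure-gradient force = Coriolis force):
V_g = (1/(fρ)) |∂P/∂n| = 3.68×10⁻³ / (1.44×10⁻⁴ × 1.20) = 21.3 m/s

21.3 m/s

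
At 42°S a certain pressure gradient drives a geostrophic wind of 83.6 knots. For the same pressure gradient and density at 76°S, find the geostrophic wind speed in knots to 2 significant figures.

With the same pressure gradient and density, V_g ∝ 1/f ∝ 1/sin φ.
V₂ = V₁ · sin φ₁ / sin φ₂ = 83.6 × sin 42° / sin 76°
V₂ = 83.6 × 0.6691/0.9703 = 58 knots

58 knots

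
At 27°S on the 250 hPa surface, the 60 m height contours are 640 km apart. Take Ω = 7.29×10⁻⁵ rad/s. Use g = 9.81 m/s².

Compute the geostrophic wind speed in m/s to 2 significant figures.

14 m/s

Coriolis parameter at 27°S:
f = 2Ω sin φ = 2 × 7.29×10⁻⁵ × sin 27° = 6.62×10⁻⁵ s⁻¹
Height gradient: |∂Z/∂n| = 60 m / 640000 m = 9.38×10⁻⁵
On a pressure surface, geostrophic balance gives V_g = (g/f)|∂Z/∂n|:
V_g = 9.81 × 9.38×10⁻⁵ / 6.62×10⁻⁵ = 13.9 m/s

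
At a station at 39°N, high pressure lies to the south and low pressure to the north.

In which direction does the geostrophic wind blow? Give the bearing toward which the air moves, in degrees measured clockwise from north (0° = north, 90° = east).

090°

The pressure-gradient force points toward the north (bearing 000°).
Geostrophic balance: in the Northern Hemisphere the Coriolis force deflects motion to the right, so the geostrophic wind blows 90° to the right of the pressure-gradient force (low pressure on the left).
Rotating 000° by 90° clockwise gives 090° — the wind blows toward the east.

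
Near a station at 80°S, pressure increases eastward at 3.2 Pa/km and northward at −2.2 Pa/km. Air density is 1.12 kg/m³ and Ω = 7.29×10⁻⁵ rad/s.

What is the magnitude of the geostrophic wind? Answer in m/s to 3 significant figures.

24.1 m/s

Coriolis parameter at 80°S:
f = 2Ω sin φ = 2 × 7.29×10⁻⁵ × sin 80° = 1.44×10⁻⁴ s⁻¹
In the Southern Hemisphere f is negative: f = −1.44×10⁻⁴ s⁻¹.
Component geostrophic relations (x east, y north):
u_g = −(1/(fρ)) ∂P/∂y,  v_g = (1/(fρ)) ∂P/∂x
u_g = −(−2.2×10⁻³)/(−1.44×10⁻⁴ × 1.12) = −13.7 m/s;  v_g = (3.2×10⁻³)/(−1.44×10⁻⁴ × 1.12) = −19.9 m/s
|V_g| = √(u_g² + v_g²) = 24.1 m/s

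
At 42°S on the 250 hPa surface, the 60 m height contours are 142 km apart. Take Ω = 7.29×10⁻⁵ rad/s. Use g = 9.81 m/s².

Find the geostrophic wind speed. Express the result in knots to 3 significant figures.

82.6 knots

Coriolis parameter at 42°S:
f = 2Ω sin φ = 2 × 7.29×10⁻⁵ × sin 42° = 9.76×10⁻⁵ s⁻¹
Height gradient: |∂Z/∂n| = 60 m / 142000 m = 4.23×10⁻⁴
On a pressure surface, geostrophic balance gives V_g = (g/f)|∂Z/∂n|:
V_g = 9.81 × 4.23×10⁻⁴ / 9.76×10⁻⁵ = 42.5 m/s
Converting: 42.5 m/s × 1.944 = 82.6 knots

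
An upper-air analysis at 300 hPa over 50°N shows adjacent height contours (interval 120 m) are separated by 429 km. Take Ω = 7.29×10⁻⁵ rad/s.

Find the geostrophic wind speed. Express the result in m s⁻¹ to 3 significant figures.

24.6 m s⁻¹

Coriolis parameter at 50°N:
f = 2Ω sin φ = 2 × 7.29×10⁻⁵ × sin 50° = 1.12×10⁻⁴ s⁻¹
Height gradient: |∂Z/∂n| = 120 m / 429000 m = 2.80×10⁻⁴
On a pressure surface, geostrophic balance gives V_g = (g/f)|∂Z/∂n|:
V_g = 9.81 × 2.80×10⁻⁴ / 1.12×10⁻⁴ = 24.6 m/s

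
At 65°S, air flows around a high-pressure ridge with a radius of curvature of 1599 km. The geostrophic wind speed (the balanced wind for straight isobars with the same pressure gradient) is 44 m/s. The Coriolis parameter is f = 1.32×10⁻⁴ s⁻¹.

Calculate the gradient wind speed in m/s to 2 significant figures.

Around a high, pressure-gradient force acts outward with centrifugal, so Coriolis balances both:
fV = (1/ρ)|∂P/∂n| + V²/R  →  V² − fR·V + fR·V_g = 0
With fR = 1.32×10⁻⁴ × 1599×10³ m = 211 m/s:
V = [fR − √((fR)² − 4 fR V_g)]/2 = [211 − √(211² − 4×211×44)]/2 = 62.5 m/s
Supergeostrophic (V > V_g = 44 m/s), as expected around a high.

63 m/s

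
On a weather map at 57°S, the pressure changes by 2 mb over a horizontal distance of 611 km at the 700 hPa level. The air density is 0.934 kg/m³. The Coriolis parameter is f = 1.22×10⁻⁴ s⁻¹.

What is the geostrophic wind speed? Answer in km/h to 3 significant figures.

Pressure gradient: |∂P/∂n| = 200 Pa / 611000 m = 3.27×10⁻⁴ Pa/m
Geostrophic balance (pressure-gradient force = Coriolis force):
V_g = (1/(fρ)) |∂P/∂n| = 3.27×10⁻⁴ / (1.22×10⁻⁴ × 0.934) = 2.87 m/s
Converting: 2.87 m/s × 3.6 = 10.3 km/h

10.3 km/h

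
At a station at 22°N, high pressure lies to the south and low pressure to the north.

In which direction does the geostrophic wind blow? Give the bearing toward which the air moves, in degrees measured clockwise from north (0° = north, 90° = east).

The pressure-gradient force points toward the north (bearing 000°).
Geostrophic balance: in the Northern Hemisphere the Coriolis force deflects motion to the right, so the geostrophic wind blows 90° to the right of the pressure-gradient force (low pressure on the left).
Rotating 000° by 90° clockwise gives 090° — the wind blows toward the east.

090°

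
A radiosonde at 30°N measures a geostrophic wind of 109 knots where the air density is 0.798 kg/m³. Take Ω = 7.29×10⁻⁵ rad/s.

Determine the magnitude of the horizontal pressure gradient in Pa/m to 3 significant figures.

3.26×10⁻³ Pa/m

Coriolis parameter at 30°N:
f = 2Ω sin φ = 2 × 7.29×10⁻⁵ × sin 30° = 7.29×10⁻⁵ s⁻¹
Wind speed in SI: 109 knots = 56.1 m/s
Geostrophic balance rearranged: |∂P/∂n| = f ρ V_g
|∂P/∂n| = 7.29×10⁻⁵ × 0.798 × 56.1 = 3.26×10⁻³ Pa/m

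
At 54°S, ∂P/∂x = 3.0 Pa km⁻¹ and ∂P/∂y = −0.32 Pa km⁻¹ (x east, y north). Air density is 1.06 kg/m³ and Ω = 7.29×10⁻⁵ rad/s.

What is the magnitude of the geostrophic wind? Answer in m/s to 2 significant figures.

Coriolis parameter at 54°S:
f = 2Ω sin φ = 2 × 7.29×10⁻⁵ × sin 54° = 1.18×10⁻⁴ s⁻¹
In the Southern Hemisphere f is negative: f = −1.18×10⁻⁴ s⁻¹.
Component geostrophic relations (x east, y north):
u_g = −(1/(fρ)) ∂P/∂y,  v_g = (1/(fρ)) ∂P/∂x
u_g = −(−0.32×10⁻³)/(−1.18×10⁻⁴ × 1.06) = −2.56 m/s;  v_g = (3.0×10⁻³)/(−1.18×10⁻⁴ × 1.06) = −24.0 m/s
|V_g| = √(u_g² + v_g²) = 24.1 m/s

24 m/s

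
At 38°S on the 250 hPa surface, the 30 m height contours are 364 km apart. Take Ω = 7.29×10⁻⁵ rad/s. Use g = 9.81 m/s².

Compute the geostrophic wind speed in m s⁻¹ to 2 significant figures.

Coriolis parameter at 38°S:
f = 2Ω sin φ = 2 × 7.29×10⁻⁵ × sin 38° = 8.98×10⁻⁵ s⁻¹
Height gradient: |∂Z/∂n| = 30 m / 364000 m = 8.24×10⁻⁵
On a pressure surface, geostrophic balance gives V_g = (g/f)|∂Z/∂n|:
V_g = 9.81 × 8.24×10⁻⁵ / 8.98×10⁻⁵ = 9.01 m/s

9.0 m s⁻¹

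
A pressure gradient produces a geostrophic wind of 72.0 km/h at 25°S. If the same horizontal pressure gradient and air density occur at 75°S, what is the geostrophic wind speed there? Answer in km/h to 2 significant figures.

32 km/h

With the same pressure gradient and density, V_g ∝ 1/f ∝ 1/sin φ.
V₂ = V₁ · sin φ₁ / sin φ₂ = 72.0 × sin 25° / sin 75°
V₂ = 72.0 × 0.4226/0.9659 = 32 km/h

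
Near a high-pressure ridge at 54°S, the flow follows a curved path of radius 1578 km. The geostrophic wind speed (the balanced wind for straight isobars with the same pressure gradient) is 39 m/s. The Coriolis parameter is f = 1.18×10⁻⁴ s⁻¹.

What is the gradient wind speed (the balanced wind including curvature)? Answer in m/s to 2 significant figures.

56 m/s

Around a high, pressure-gradient force acts outward with centrifugal, so Coriolis balances both:
fV = (1/ρ)|∂P/∂n| + V²/R  →  V² − fR·V + fR·V_g = 0
With fR = 1.18×10⁻⁴ × 1578×10³ m = 186 m/s:
V = [fR − √((fR)² − 4 fR V_g)]/2 = [186 − √(186² − 4×186×39)]/2 = 55.6 m/s
Supergeostrophic (V > V_g = 39 m/s), as expected around a high.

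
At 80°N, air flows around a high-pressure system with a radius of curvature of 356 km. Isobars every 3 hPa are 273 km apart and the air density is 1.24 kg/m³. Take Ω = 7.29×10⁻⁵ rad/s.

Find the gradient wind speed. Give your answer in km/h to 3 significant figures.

Coriolis parameter at 80°N:
f = 2Ω sin φ = 2 × 7.29×10⁻⁵ × sin 80° = 1.44×10⁻⁴ s⁻¹
Pressure gradient: |∂P/∂n| = 300 Pa / 273000 m = 1.10×10⁻³ Pa/m
Geostrophic speed: V_g = |∂P/∂n|/(fρ) = 1.10×10⁻³/(1.44×10⁻⁴ × 1.24) = 6.17 m/s
Around a high, pressure-gradient force acts outward with centrifugal, so Coriolis balances both:
fV = (1/ρ)|∂P/∂n| + V²/R  →  V² − fR·V + fR·V_g = 0
With fR = 1.44×10⁻⁴ × 356×10³ m = 51.1 m/s:
V = [fR − √((fR)² − 4 fR V_g)]/2 = [51.1 − √(51.1² − 4×51.1×6.17)]/2 = 7.18 m/s
Supergeostrophic (V > V_g = 6.17 m/s), as expected around a high.
Converting: 7.18 m/s × 3.6 = 25.9 km/h

25.9 km/h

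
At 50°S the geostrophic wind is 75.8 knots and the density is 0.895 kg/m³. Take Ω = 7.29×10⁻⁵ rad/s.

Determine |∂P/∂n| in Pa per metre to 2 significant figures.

Coriolis parameter at 50°S:
f = 2Ω sin φ = 2 × 7.29×10⁻⁵ × sin 50° = 1.12×10⁻⁴ s⁻¹
Wind speed in SI: 75.8 knots = 39.0 m/s
Geostrophic balance rearranged: |∂P/∂n| = f ρ V_g
|∂P/∂n| = 1.12×10⁻⁴ × 0.895 × 39.0 = 3.90×10⁻³ Pa/m

3.9×10⁻³ Pa/m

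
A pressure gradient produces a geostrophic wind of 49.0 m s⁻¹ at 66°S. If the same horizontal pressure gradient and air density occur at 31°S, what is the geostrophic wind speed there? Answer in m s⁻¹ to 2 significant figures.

With the same pressure gradient and density, V_g ∝ 1/f ∝ 1/sin φ.
V₂ = V₁ · sin φ₁ / sin φ₂ = 49.0 × sin 66° / sin 31°
V₂ = 49.0 × 0.9135/0.5150 = 87 m s⁻¹

87 m s⁻¹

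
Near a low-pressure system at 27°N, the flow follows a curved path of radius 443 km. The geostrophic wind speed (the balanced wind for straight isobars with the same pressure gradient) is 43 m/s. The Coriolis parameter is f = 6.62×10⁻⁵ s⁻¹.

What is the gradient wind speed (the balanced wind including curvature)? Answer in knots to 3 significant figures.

Around a low, centrifugal force acts outward with Coriolis, so pressure-gradient force balances both:
(1/ρ)|∂P/∂n| = fV + V²/R  →  V² + fR·V − fR·V_g = 0
With fR = 6.62×10⁻⁵ × 443×10³ m = 29.3 m/s:
V = [−fR + √((fR)² + 4 fR V_g)]/2 = [−29.3 + √(29.3² + 4×29.3×43)]/2 = 23.8 m/s
Subgeostrophic (V < V_g = 43 m/s), as expected around a low.
Converting: 23.8 m/s × 1.944 = 46.2 knots

46.2 knots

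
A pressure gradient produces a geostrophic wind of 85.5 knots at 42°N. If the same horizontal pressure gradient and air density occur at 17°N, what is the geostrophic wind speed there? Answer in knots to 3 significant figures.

196 knots

With the same pressure gradient and density, V_g ∝ 1/f ∝ 1/sin φ.
V₂ = V₁ · sin φ₁ / sin φ₂ = 85.5 × sin 42° / sin 17°
V₂ = 85.5 × 0.6691/0.2924 = 196 knots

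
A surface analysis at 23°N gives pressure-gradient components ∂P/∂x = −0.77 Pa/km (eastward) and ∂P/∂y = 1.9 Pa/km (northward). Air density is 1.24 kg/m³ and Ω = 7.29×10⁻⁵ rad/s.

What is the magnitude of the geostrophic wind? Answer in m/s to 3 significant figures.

29.0 m/s

Coriolis parameter at 23°N:
f = 2Ω sin φ = 2 × 7.29×10⁻⁵ × sin 23° = 5.70×10⁻⁵ s⁻¹
Component geostrophic relations (x east, y north):
u_g = −(1/(fρ)) ∂P/∂y,  v_g = (1/(fρ)) ∂P/∂x
u_g = −(1.9×10⁻³)/(5.70×10⁻⁵ × 1.24) = −26.9 m/s;  v_g = (−0.77×10⁻³)/(5.70×10⁻⁵ × 1.24) = −10.9 m/s
|V_g| = √(u_g² + v_g²) = 29.0 m/s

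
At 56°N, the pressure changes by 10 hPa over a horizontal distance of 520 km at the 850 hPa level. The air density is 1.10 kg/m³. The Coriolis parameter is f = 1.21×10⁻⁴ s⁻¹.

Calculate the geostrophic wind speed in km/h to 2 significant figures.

Pressure gradient: |∂P/∂n| = 1000 Pa / 520000 m = 1.92×10⁻³ Pa/m
Geostrophic balance (pressure-gradient force = Coriolis force):
V_g = (1/(fρ)) |∂P/∂n| = 1.92×10⁻³ / (1.21×10⁻⁴ × 1.10) = 14.4 m/s
Converting: 14.4 m/s × 3.6 = 52 km/h

52 km/h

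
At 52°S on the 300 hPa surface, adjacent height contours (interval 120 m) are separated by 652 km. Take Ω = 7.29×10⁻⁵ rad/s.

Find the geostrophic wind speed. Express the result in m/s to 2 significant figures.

16 m/s

Coriolis parameter at 52°S:
f = 2Ω sin φ = 2 × 7.29×10⁻⁵ × sin 52° = 1.15×10⁻⁴ s⁻¹
Height gradient: |∂Z/∂n| = 120 m / 652000 m = 1.84×10⁻⁴
On a pressure surface, geostrophic balance gives V_g = (g/f)|∂Z/∂n|:
V_g = 9.81 × 1.84×10⁻⁴ / 1.15×10⁻⁴ = 15.7 m/s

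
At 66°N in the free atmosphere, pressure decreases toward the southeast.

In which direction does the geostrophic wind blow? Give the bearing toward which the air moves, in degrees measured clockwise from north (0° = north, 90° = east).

The pressure-gradient force points toward the southeast (bearing 135°).
Geostrophic balance: in the Northern Hemisphere the Coriolis force deflects motion to the right, so the geostrophic wind blows 90° to the right of the pressure-gradient force (low pressure on the left).
Rotating 135° by 90° clockwise gives 225° — the wind blows toward the southwest.

225°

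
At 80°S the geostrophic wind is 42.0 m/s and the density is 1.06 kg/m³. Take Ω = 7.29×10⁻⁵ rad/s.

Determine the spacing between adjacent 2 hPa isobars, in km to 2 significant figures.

Coriolis parameter at 80°S:
f = 2Ω sin φ = 2 × 7.29×10⁻⁵ × sin 80° = 1.44×10⁻⁴ s⁻¹
Geostrophic balance rearranged: |∂P/∂n| = f ρ V_g
|∂P/∂n| = 1.44×10⁻⁴ × 1.06 × 42.0 = 6.39×10⁻³ Pa/m
Isobar spacing: Δn = ΔP/|∂P/∂n| = 200 Pa / 6.39×10⁻³ Pa/m = 31287 m ≈ 31 km

31 km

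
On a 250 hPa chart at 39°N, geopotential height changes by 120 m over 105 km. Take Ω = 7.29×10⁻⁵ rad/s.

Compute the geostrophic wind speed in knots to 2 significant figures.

Coriolis parameter at 39°N:
f = 2Ω sin φ = 2 × 7.29×10⁻⁵ × sin 39° = 9.18×10⁻⁵ s⁻¹
Height gradient: |∂Z/∂n| = 120 m / 105000 m = 1.14×10⁻³
On a pressure surface, geostrophic balance gives V_g = (g/f)|∂Z/∂n|:
V_g = 9.81 × 1.14×10⁻³ / 9.18×10⁻⁵ = 122 m/s
Converting: 122 m/s × 1.944 = 240 knots

240 knots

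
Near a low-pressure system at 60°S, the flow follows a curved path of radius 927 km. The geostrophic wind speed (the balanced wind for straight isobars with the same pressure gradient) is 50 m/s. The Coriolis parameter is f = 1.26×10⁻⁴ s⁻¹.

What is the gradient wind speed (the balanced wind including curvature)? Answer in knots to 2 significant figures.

73 knots

Around a low, centrifugal force acts outward with Coriolis, so pressure-gradient force balances both:
(1/ρ)|∂P/∂n| = fV + V²/R  →  V² + fR·V − fR·V_g = 0
With fR = 1.26×10⁻⁴ × 927×10³ m = 117 m/s:
V = [−fR + √((fR)² + 4 fR V_g)]/2 = [−117 + √(117² + 4×117×50)]/2 = 37.8 m/s
Subgeostrophic (V < V_g = 50 m/s), as expected around a low.
Converting: 37.8 m/s × 1.944 = 73 knots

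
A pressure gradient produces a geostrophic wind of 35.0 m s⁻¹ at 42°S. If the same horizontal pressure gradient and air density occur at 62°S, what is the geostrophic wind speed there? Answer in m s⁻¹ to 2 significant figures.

With the same pressure gradient and density, V_g ∝ 1/f ∝ 1/sin φ.
V₂ = V₁ · sin φ₁ / sin φ₂ = 35.0 × sin 42° / sin 62°
V₂ = 35.0 × 0.6691/0.8829 = 27 m s⁻¹

27 m s⁻¹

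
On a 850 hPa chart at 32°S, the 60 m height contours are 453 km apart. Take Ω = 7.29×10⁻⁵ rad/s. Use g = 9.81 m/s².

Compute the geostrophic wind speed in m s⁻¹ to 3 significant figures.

Coriolis parameter at 32°S:
f = 2Ω sin φ = 2 × 7.29×10⁻⁵ × sin 32° = 7.73×10⁻⁵ s⁻¹
Height gradient: |∂Z/∂n| = 60 m / 453000 m = 1.32×10⁻⁴
On a pressure surface, geostrophic balance gives V_g = (g/f)|∂Z/∂n|:
V_g = 9.81 × 1.32×10⁻⁴ / 7.73×10⁻⁵ = 16.8 m/s

16.8 m s⁻¹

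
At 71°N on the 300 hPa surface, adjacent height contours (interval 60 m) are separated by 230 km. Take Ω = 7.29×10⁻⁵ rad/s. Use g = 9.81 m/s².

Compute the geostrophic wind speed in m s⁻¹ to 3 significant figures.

Coriolis parameter at 71°N:
f = 2Ω sin φ = 2 × 7.29×10⁻⁵ × sin 71° = 1.38×10⁻⁴ s⁻¹
Height gradient: |∂Z/∂n| = 60 m / 230000 m = 2.61×10⁻⁴
On a pressure surface, geostrophic balance gives V_g = (g/f)|∂Z/∂n|:
V_g = 9.81 × 2.61×10⁻⁴ / 1.38×10⁻⁴ = 18.6 m/s

18.6 m s⁻¹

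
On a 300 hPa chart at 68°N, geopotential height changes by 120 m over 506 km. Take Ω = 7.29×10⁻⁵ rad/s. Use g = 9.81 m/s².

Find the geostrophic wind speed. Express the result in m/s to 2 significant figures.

Coriolis parameter at 68°N:
f = 2Ω sin φ = 2 × 7.29×10⁻⁵ × sin 68° = 1.35×10⁻⁴ s⁻¹
Height gradient: |∂Z/∂n| = 120 m / 506000 m = 2.37×10⁻⁴
On a pressure surface, geostrophic balance gives V_g = (g/f)|∂Z/∂n|:
V_g = 9.81 × 2.37×10⁻⁴ / 1.35×10⁻⁴ = 17.2 m/s

17 m/s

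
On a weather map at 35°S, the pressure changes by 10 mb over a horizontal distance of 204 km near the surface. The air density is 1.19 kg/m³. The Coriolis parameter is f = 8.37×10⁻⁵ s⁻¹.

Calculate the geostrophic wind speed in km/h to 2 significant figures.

180 km/h

Pressure gradient: |∂P/∂n| = 1000 Pa / 204000 m = 4.90×10⁻³ Pa/m
Geostrophic balance (pressure-gradient force = Coriolis force):
V_g = (1/(fρ)) |∂P/∂n| = 4.90×10⁻³ / (8.37×10⁻⁵ × 1.19) = 49.2 m/s
Converting: 49.2 m/s × 3.6 = 180 km/h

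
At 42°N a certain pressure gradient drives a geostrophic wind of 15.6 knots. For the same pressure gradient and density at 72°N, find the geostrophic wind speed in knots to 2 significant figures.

11 knots

With the same pressure gradient and density, V_g ∝ 1/f ∝ 1/sin φ.
V₂ = V₁ · sin φ₁ / sin φ₂ = 15.6 × sin 42° / sin 72°
V₂ = 15.6 × 0.6691/0.9511 = 11 knots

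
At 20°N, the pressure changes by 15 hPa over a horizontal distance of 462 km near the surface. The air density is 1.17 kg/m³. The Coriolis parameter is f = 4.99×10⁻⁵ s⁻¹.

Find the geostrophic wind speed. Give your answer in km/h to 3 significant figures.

200 km/h

Pressure gradient: |∂P/∂n| = 1500 Pa / 462000 m = 3.25×10⁻³ Pa/m
Geostrophic balance (pressure-gradient force = Coriolis force):
V_g = (1/(fρ)) |∂P/∂n| = 3.25×10⁻³ / (4.99×10⁻⁵ × 1.17) = 55.6 m/s
Converting: 55.6 m/s × 3.6 = 200 km/h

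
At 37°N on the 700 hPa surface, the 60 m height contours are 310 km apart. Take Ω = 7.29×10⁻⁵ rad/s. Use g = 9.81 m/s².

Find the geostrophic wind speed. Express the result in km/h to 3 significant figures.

77.9 km/h

Coriolis parameter at 37°N:
f = 2Ω sin φ = 2 × 7.29×10⁻⁵ × sin 37° = 8.77×10⁻⁵ s⁻¹
Height gradient: |∂Z/∂n| = 60 m / 310000 m = 1.94×10⁻⁴
On a pressure surface, geostrophic balance gives V_g = (g/f)|∂Z/∂n|:
V_g = 9.81 × 1.94×10⁻⁴ / 8.77×10⁻⁵ = 21.6 m/s
Converting: 21.6 m/s × 3.6 = 77.9 km/h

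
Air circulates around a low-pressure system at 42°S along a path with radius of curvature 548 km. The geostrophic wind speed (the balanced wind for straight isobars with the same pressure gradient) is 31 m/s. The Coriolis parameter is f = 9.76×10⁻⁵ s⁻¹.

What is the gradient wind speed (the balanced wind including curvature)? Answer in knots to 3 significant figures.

Around a low, centrifugal force acts outward with Coriolis, so pressure-gradient force balances both:
(1/ρ)|∂P/∂n| = fV + V²/R  →  V² + fR·V − fR·V_g = 0
With fR = 9.76×10⁻⁵ × 548×10³ m = 53.5 m/s:
V = [−fR + √((fR)² + 4 fR V_g)]/2 = [−53.5 + √(53.5² + 4×53.5×31)]/2 = 22 m/s
Subgeostrophic (V < V_g = 31 m/s), as expected around a low.
Converting: 22 m/s × 1.944 = 42.7 knots

42.7 knots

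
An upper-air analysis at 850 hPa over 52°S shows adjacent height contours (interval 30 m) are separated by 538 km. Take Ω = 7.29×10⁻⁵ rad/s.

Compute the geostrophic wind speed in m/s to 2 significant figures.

Coriolis parameter at 52°S:
f = 2Ω sin φ = 2 × 7.29×10⁻⁵ × sin 52° = 1.15×10⁻⁴ s⁻¹
Height gradient: |∂Z/∂n| = 30 m / 538000 m = 5.58×10⁻⁵
On a pressure surface, geostrophic balance gives V_g = (g/f)|∂Z/∂n|:
V_g = 9.81 × 5.58×10⁻⁵ / 1.15×10⁻⁴ = 4.76 m/s

4.8 m/s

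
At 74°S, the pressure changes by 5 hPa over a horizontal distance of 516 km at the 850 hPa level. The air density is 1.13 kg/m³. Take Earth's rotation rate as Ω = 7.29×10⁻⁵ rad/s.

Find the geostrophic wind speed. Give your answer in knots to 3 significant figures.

Coriolis parameter at 74°S:
f = 2Ω sin φ = 2 × 7.29×10⁻⁵ × sin 74° = 1.40×10⁻⁴ s⁻¹
Pressure gradient: |∂P/∂n| = 500 Pa / 516000 m = 9.69×10⁻⁴ Pa/m
Geostrophic balance (pressure-gradient force = Coriolis force):
V_g = (1/(fρ)) |∂P/∂n| = 9.69×10⁻⁴ / (1.40×10⁻⁴ × 1.13) = 6.12 m/s
Converting: 6.12 m/s × 1.944 = 11.9 knots

11.9 knots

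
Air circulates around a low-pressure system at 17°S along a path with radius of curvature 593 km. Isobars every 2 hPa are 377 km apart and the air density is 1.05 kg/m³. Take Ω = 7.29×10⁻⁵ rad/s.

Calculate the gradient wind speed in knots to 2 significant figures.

Coriolis parameter at 17°S:
f = 2Ω sin φ = 2 × 7.29×10⁻⁵ × sin 17° = 4.26×10⁻⁵ s⁻¹
Pressure gradient: |∂P/∂n| = 200 Pa / 377000 m = 5.31×10⁻⁴ Pa/m
Geostrophic speed: V_g = |∂P/∂n|/(fρ) = 5.31×10⁻⁴/(4.26×10⁻⁵ × 1.05) = 11.9 m/s
Around a low, centrifugal force acts outward with Coriolis, so pressure-gradient force balances both:
(1/ρ)|∂P/∂n| = fV + V²/R  →  V² + fR·V − fR·V_g = 0
With fR = 4.26×10⁻⁵ × 593×10³ m = 25.3 m/s:
V = [−fR + √((fR)² + 4 fR V_g)]/2 = [−25.3 + √(25.3² + 4×25.3×11.9)]/2 = 8.79 m/s
Subgeostrophic (V < V_g = 11.9 m/s), as expected around a low.
Converting: 8.79 m/s × 1.944 = 17 knots

17 knots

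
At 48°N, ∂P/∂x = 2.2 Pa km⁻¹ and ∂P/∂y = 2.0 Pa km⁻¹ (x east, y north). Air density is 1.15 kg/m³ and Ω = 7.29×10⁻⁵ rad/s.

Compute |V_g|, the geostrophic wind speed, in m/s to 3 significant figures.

23.9 m/s

Coriolis parameter at 48°N:
f = 2Ω sin φ = 2 × 7.29×10⁻⁵ × sin 48° = 1.08×10⁻⁴ s⁻¹
Component geostrophic relations (x east, y north):
u_g = −(1/(fρ)) ∂P/∂y,  v_g = (1/(fρ)) ∂P/∂x
u_g = −(2.0×10⁻³)/(1.08×10⁻⁴ × 1.15) = −16.1 m/s;  v_g = (2.2×10⁻³)/(1.08×10⁻⁴ × 1.15) = 17.7 m/s
|V_g| = √(u_g² + v_g²) = 23.9 m/s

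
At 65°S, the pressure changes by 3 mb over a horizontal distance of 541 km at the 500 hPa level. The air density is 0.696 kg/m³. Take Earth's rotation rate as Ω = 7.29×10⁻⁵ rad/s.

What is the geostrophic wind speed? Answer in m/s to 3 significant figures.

Coriolis parameter at 65°S:
f = 2Ω sin φ = 2 × 7.29×10⁻⁵ × sin 65° = 1.32×10⁻⁴ s⁻¹
Pressure gradient: |∂P/∂n| = 300 Pa / 541000 m = 5.55×10⁻⁴ Pa/m
Geostrophic balance (pressure-gradient force = Coriolis force):
V_g = (1/(fρ)) |∂P/∂n| = 5.55×10⁻⁴ / (1.32×10⁻⁴ × 0.696) = 6.03 m/s

6.03 m/s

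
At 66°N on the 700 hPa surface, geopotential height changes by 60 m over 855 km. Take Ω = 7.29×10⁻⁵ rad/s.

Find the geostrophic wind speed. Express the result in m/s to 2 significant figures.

5.2 m/s

Coriolis parameter at 66°N:
f = 2Ω sin φ = 2 × 7.29×10⁻⁵ × sin 66° = 1.33×10⁻⁴ s⁻¹
Height gradient: |∂Z/∂n| = 60 m / 855000 m = 7.02×10⁻⁵
On a pressure surface, geostrophic balance gives V_g = (g/f)|∂Z/∂n|:
V_g = 9.81 × 7.02×10⁻⁵ / 1.33×10⁻⁴ = 5.17 m/s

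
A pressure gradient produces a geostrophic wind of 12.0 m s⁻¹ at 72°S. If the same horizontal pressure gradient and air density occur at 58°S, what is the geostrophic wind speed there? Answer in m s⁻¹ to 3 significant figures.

13.5 m s⁻¹

With the same pressure gradient and density, V_g ∝ 1/f ∝ 1/sin φ.
V₂ = V₁ · sin φ₁ / sin φ₂ = 12.0 × sin 72° / sin 58°
V₂ = 12.0 × 0.9511/0.8480 = 13.5 m s⁻¹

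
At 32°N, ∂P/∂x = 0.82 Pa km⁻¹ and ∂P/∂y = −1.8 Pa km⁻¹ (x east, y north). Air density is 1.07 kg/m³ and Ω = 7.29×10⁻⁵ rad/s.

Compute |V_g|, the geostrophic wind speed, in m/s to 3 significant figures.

Coriolis parameter at 32°N:
f = 2Ω sin φ = 2 × 7.29×10⁻⁵ × sin 32° = 7.73×10⁻⁵ s⁻¹
Component geostrophic relations (x east, y north):
u_g = −(1/(fρ)) ∂P/∂y,  v_g = (1/(fρ)) ∂P/∂x
u_g = −(−1.8×10⁻³)/(7.73×10⁻⁵ × 1.07) = 21.8 m/s;  v_g = (0.82×10⁻³)/(7.73×10⁻⁵ × 1.07) = 9.92 m/s
|V_g| = √(u_g² + v_g²) = 23.9 m/s

23.9 m/s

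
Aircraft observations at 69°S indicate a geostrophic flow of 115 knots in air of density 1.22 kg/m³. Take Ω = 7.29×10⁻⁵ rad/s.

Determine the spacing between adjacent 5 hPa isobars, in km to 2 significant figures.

Coriolis parameter at 69°S:
f = 2Ω sin φ = 2 × 7.29×10⁻⁵ × sin 69° = 1.36×10⁻⁴ s⁻¹
Wind speed in SI: 115 knots = 59.2 m/s
Geostrophic balance rearranged: |∂P/∂n| = f ρ V_g
|∂P/∂n| = 1.36×10⁻⁴ × 1.22 × 59.2 = 9.82×10⁻³ Pa/m
Isobar spacing: Δn = ΔP/|∂P/∂n| = 500 Pa / 9.82×10⁻³ Pa/m = 50894 m ≈ 51 km

51 km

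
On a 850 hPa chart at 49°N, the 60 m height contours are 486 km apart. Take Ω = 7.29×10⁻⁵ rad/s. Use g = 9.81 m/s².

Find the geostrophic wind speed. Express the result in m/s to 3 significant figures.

Coriolis parameter at 49°N:
f = 2Ω sin φ = 2 × 7.29×10⁻⁵ × sin 49° = 1.10×10⁻⁴ s⁻¹
Height gradient: |∂Z/∂n| = 60 m / 486000 m = 1.23×10⁻⁴
On a pressure surface, geostrophic balance gives V_g = (g/f)|∂Z/∂n|:
V_g = 9.81 × 1.23×10⁻⁴ / 1.10×10⁻⁴ = 11.0 m/s

11.0 m/s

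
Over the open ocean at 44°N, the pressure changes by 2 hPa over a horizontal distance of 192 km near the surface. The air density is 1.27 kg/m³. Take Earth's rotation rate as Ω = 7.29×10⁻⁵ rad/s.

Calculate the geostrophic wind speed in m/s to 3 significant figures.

Coriolis parameter at 44°N:
f = 2Ω sin φ = 2 × 7.29×10⁻⁵ × sin 44° = 1.01×10⁻⁴ s⁻¹
Pressure gradient: |∂P/∂n| = 200 Pa / 192000 m = 1.04×10⁻³ Pa/m
Geostrophic balance (pressure-gradient force = Coriolis force):
V_g = (1/(fρ)) |∂P/∂n| = 1.04×10⁻³ / (1.01×10⁻⁴ × 1.27) = 8.10 m/s

8.10 m/s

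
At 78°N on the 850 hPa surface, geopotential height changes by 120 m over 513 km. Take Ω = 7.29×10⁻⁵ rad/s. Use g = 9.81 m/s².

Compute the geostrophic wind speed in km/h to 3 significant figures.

Coriolis parameter at 78°N:
f = 2Ω sin φ = 2 × 7.29×10⁻⁵ × sin 78° = 1.43×10⁻⁴ s⁻¹
Height gradient: |∂Z/∂n| = 120 m / 513000 m = 2.34×10⁻⁴
On a pressure surface, geostrophic balance gives V_g = (g/f)|∂Z/∂n|:
V_g = 9.81 × 2.34×10⁻⁴ / 1.43×10⁻⁴ = 16.1 m/s
Converting: 16.1 m/s × 3.6 = 57.9 km/h

57.9 km/h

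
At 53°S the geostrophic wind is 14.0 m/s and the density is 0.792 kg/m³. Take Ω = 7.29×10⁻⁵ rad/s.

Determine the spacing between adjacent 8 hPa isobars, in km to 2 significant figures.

Coriolis parameter at 53°S:
f = 2Ω sin φ = 2 × 7.29×10⁻⁵ × sin 53° = 1.16×10⁻⁴ s⁻¹
Geostrophic balance rearranged: |∂P/∂n| = f ρ V_g
|∂P/∂n| = 1.16×10⁻⁴ × 0.792 × 14.0 = 1.29×10⁻³ Pa/m
Isobar spacing: Δn = ΔP/|∂P/∂n| = 800 Pa / 1.29×10⁻³ Pa/m = 619627 m ≈ 620 km

620 km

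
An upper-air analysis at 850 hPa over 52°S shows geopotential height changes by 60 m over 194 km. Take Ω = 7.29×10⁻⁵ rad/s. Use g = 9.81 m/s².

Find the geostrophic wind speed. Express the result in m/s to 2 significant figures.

26 m/s

Coriolis parameter at 52°S:
f = 2Ω sin φ = 2 × 7.29×10⁻⁵ × sin 52° = 1.15×10⁻⁴ s⁻¹
Height gradient: |∂Z/∂n| = 60 m / 194000 m = 3.09×10⁻⁴
On a pressure surface, geostrophic balance gives V_g = (g/f)|∂Z/∂n|:
V_g = 9.81 × 3.09×10⁻⁴ / 1.15×10⁻⁴ = 26.4 m/s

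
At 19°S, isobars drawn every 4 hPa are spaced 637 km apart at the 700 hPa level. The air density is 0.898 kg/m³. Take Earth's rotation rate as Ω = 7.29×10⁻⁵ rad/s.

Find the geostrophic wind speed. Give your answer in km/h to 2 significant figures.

Coriolis parameter at 19°S:
f = 2Ω sin φ = 2 × 7.29×10⁻⁵ × sin 19° = 4.75×10⁻⁵ s⁻¹
Pressure gradient: |∂P/∂n| = 400 Pa / 637000 m = 6.28×10⁻⁴ Pa/m
Geostrophic balance (pressure-gradient force = Coriolis force):
V_g = (1/(fρ)) |∂P/∂n| = 6.28×10⁻⁴ / (4.75×10⁻⁵ × 0.898) = 14.7 m/s
Converting: 14.7 m/s × 3.6 = 53 km/h

53 km/h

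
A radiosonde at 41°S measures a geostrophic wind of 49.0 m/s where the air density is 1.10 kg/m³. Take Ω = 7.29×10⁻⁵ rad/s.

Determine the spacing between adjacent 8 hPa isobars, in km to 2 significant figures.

Coriolis parameter at 41°S:
f = 2Ω sin φ = 2 × 7.29×10⁻⁵ × sin 41° = 9.57×10⁻⁵ s⁻¹
Geostrophic balance rearranged: |∂P/∂n| = f ρ V_g
|∂P/∂n| = 9.57×10⁻⁵ × 1.10 × 49.0 = 5.16×10⁻³ Pa/m
Isobar spacing: Δn = ΔP/|∂P/∂n| = 800 Pa / 5.16×10⁻³ Pa/m = 155168 m ≈ 160 km

160 km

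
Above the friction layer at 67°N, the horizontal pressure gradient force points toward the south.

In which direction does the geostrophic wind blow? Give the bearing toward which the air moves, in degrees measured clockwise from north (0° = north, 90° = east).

270°

The pressure-gradient force points toward the south (bearing 180°).
Geostrophic balance: in the Northern Hemisphere the Coriolis force deflects motion to the right, so the geostrophic wind blows 90° to the right of the pressure-gradient force (low pressure on the left).
Rotating 180° by 90° clockwise gives 270° — the wind blows toward the west.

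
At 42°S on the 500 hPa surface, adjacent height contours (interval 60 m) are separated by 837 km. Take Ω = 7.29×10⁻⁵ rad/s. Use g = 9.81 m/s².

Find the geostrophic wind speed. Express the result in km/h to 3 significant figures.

Coriolis parameter at 42°S:
f = 2Ω sin φ = 2 × 7.29×10⁻⁵ × sin 42° = 9.76×10⁻⁵ s⁻¹
Height gradient: |∂Z/∂n| = 60 m / 837000 m = 7.17×10⁻⁵
On a pressure surface, geostrophic balance gives V_g = (g/f)|∂Z/∂n|:
V_g = 9.81 × 7.17×10⁻⁵ / 9.76×10⁻⁵ = 7.21 m/s
Converting: 7.21 m/s × 3.6 = 25.9 km/h

25.9 km/h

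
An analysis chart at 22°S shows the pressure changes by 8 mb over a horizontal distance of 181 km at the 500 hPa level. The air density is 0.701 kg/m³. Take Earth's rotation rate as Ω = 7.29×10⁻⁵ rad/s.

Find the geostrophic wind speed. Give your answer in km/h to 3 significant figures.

416 km/h

Coriolis parameter at 22°S:
f = 2Ω sin φ = 2 × 7.29×10⁻⁵ × sin 22° = 5.46×10⁻⁵ s⁻¹
Pressure gradient: |∂P/∂n| = 800 Pa / 181000 m = 4.42×10⁻³ Pa/m
Geostrophic balance (pressure-gradient force = Coriolis force):
V_g = (1/(fρ)) |∂P/∂n| = 4.42×10⁻³ / (5.46×10⁻⁵ × 0.701) = 115 m/s
Converting: 115 m/s × 3.6 = 416 km/h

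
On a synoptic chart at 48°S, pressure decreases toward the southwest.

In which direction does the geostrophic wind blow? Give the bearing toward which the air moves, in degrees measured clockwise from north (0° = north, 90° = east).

135°

The pressure-gradient force points toward the southwest (bearing 225°).
Geostrophic balance: in the Southern Hemisphere the Coriolis force deflects motion to the left, so the geostrophic wind blows 90° to the left of the pressure-gradient force (low pressure on the right).
Rotating 225° by 90° counterclockwise gives 135° — the wind blows toward the southeast.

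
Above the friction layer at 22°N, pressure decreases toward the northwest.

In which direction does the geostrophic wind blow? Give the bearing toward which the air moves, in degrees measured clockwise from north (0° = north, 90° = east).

045°

The pressure-gradient force points toward the northwest (bearing 315°).
Geostrophic balance: in the Northern Hemisphere the Coriolis force deflects motion to the right, so the geostrophic wind blows 90° to the right of the pressure-gradient force (low pressure on the left).
Rotating 315° by 90° clockwise gives 045° — the wind blows toward the northeast.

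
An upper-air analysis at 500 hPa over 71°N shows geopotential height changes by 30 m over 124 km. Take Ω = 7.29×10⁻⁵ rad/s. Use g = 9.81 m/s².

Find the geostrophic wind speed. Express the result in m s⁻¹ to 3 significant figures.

Coriolis parameter at 71°N:
f = 2Ω sin φ = 2 × 7.29×10⁻⁵ × sin 71° = 1.38×10⁻⁴ s⁻¹
Height gradient: |∂Z/∂n| = 30 m / 124000 m = 2.42×10⁻⁴
On a pressure surface, geostrophic balance gives V_g = (g/f)|∂Z/∂n|:
V_g = 9.81 × 2.42×10⁻⁴ / 1.38×10⁻⁴ = 17.2 m/s

17.2 m s⁻¹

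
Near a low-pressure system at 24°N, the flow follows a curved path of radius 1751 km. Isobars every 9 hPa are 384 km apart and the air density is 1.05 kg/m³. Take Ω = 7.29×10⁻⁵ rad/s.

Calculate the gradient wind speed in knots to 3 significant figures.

Coriolis parameter at 24°N:
f = 2Ω sin φ = 2 × 7.29×10⁻⁵ × sin 24° = 5.93×10⁻⁵ s⁻¹
Pressure gradient: |∂P/∂n| = 900 Pa / 384000 m = 2.34×10⁻³ Pa/m
Geostrophic speed: V_g = |∂P/∂n|/(fρ) = 2.34×10⁻³/(5.93×10⁻⁵ × 1.05) = 37.6 m/s
Around a low, centrifugal force acts outward with Coriolis, so pressure-gradient force balances both:
(1/ρ)|∂P/∂n| = fV + V²/R  →  V² + fR·V − fR·V_g = 0
With fR = 5.93×10⁻⁵ × 1751×10³ m = 104 m/s:
V = [−fR + √((fR)² + 4 fR V_g)]/2 = [−104 + √(104² + 4×104×37.6)]/2 = 29.3 m/s
Subgeostrophic (V < V_g = 37.6 m/s), as expected around a low.
Converting: 29.3 m/s × 1.944 = 57.0 knots

57.0 knots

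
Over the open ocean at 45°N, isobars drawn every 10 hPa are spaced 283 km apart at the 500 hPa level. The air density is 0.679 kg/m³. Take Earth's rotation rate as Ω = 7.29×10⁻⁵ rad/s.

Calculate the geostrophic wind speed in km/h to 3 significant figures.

Coriolis parameter at 45°N:
f = 2Ω sin φ = 2 × 7.29×10⁻⁵ × sin 45° = 1.03×10⁻⁴ s⁻¹
Pressure gradient: |∂P/∂n| = 1000 Pa / 283000 m = 3.53×10⁻³ Pa/m
Geostrophic balance (pressure-gradient force = Coriolis force):
V_g = (1/(fρ)) |∂P/∂n| = 3.53×10⁻³ / (1.03×10⁻⁴ × 0.679) = 50.5 m/s
Converting: 50.5 m/s × 3.6 = 182 km/h

182 km/h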